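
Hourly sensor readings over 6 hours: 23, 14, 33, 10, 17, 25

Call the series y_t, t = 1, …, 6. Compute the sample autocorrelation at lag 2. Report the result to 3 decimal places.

0.025

Mean ȳ = (23 + 14 + 33 + 10 + 17 + 25)/6 = 20.3333
Deviations from mean: 2.6667, -6.3333, 12.6667, -10.3333, -3.3333, 4.6667
Σ(y_t−ȳ)(y_{t+2}−ȳ) = (33.7778) + (65.4444) + (-42.2222) + (-48.2222) = 8.7778
Denominator Σ(y_t−ȳ)² = 347.3333
r_2 = 8.7778 / 347.3333 = 0.025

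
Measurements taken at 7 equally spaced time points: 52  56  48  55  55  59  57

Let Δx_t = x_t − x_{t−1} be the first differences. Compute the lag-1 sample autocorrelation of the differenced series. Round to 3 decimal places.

-0.685

First differences Δx: 4, -8, 7, 0, 4, -2
Mean of differences = 0.8333
Numerator Σ(Δx_t−Δx̄)(Δx_{t+1}−Δx̄) = -99.1944
Denominator Σ(Δx_t−Δx̄)² = 144.8333
r_1(Δx) = -99.1944 / 144.8333 = -0.685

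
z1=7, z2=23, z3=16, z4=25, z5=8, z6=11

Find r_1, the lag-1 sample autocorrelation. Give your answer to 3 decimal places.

-0.299

Mean z̄ = (7 + 23 + 16 + 25 + 8 + 11)/6 = 15.0000
Deviations from mean: -8.0000, 8.0000, 1.0000, 10.0000, -7.0000, -4.0000
Numerator Σ_{t=1}^{5}(z_t−z̄)(z_{t+1}−z̄) = -88.0000
Denominator Σ(z_t−z̄)² = 294.0000
r_1 = -88.0000 / 294.0000 = -0.299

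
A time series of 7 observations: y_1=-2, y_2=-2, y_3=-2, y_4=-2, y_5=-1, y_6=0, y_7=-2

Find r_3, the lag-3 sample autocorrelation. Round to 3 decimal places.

-0.148

Mean ȳ = (-2 − 2 − 2 − 2 − 1 + 0 − 2)/7 = -1.5714
Deviations from mean: -0.4286, -0.4286, -0.4286, -0.4286, 0.5714, 1.5714, -0.4286
Numerator Σ_{t=1}^{4}(y_t−ȳ)(y_{t+3}−ȳ) = -0.5510
Denominator Σ(y_t−ȳ)² = 3.7143
r_3 = -0.5510 / 3.7143 = -0.148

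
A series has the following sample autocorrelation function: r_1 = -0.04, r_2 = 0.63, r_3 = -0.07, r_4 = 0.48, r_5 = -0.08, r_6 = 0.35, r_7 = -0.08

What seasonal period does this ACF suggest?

The largest autocorrelation is r_2 = 0.63, with weaker echoes at lags 4 (0.48) and 6 (0.35); the remaining lags stay at or below -0.04.
The dominant spike at lag 2 indicates a seasonal period of 2.

2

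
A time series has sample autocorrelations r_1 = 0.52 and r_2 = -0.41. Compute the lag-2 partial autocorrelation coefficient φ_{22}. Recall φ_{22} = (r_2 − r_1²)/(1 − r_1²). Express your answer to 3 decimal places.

φ_{22} = (r_2 − r_1²) / (1 − r_1²)
r_1² = (0.52)² = 0.2704
Numerator = -0.41 − 0.2704 = -0.6804; denominator = 1 − 0.2704 = 0.7296
φ_{22} = -0.6804 / 0.7296 = -0.933

-0.933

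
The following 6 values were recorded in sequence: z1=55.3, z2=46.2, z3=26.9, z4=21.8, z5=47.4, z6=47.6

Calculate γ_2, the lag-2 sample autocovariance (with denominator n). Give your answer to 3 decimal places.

-87.151

Mean z̄ = (55.3 + 46.2 + 26.9 + 21.8 + 47.4 + 47.6)/6 = 40.8667
Σ_{t=1}^{4}(z_t−z̄)(z_{t+2}−z̄) = -522.9056
γ_2 = -522.9056 / 6 = -87.151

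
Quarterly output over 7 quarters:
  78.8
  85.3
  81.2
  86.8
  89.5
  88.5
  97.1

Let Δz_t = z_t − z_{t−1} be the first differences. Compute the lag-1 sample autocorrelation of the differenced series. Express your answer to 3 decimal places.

-0.555

First differences Δz: 6.5, -4.1, 5.6, 2.7, -1.0, 8.6
Mean of differences = 3.0500
Numerator Σ(Δz_t−Δz̄)(Δz_{t+1}−Δz̄) = -64.8525
Denominator Σ(Δz_t−Δz̄)² = 116.8550
r_1(Δz) = -64.8525 / 116.8550 = -0.555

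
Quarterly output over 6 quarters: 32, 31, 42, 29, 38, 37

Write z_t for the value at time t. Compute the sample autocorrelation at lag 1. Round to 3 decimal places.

Mean z̄ = (32 + 31 + 42 + 29 + 38 + 37)/6 = 34.8333
Deviations from mean: -2.8333, -3.8333, 7.1667, -5.8333, 3.1667, 2.1667
Σ(z_t−z̄)(z_{t+1}−z̄) = (10.8611) + (-27.4722) + (-41.8056) + (-18.4722) + (6.8611) = -70.0278
Denominator Σ(z_t−z̄)² = 122.8333
r_1 = -70.0278 / 122.8333 = -0.570

-0.570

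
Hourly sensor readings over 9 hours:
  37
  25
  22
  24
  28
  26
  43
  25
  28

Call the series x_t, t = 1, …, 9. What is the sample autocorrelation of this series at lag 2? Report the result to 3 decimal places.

-0.082

Mean x̄ = (37 + 25 + 22 + 24 + 28 + 26 + 43 + 25 + 28)/9 = 28.6667
Σ(x_t−x̄)(x_{t+2}−x̄) = (-55.5556) + (17.1111) + (4.4444) + (12.4444) + (-9.5556) + (9.7778) + (-9.5556) = -30.8889
Denominator Σ(x_t−x̄)² = 376.0000
r_2 = -30.8889 / 376.0000 = -0.082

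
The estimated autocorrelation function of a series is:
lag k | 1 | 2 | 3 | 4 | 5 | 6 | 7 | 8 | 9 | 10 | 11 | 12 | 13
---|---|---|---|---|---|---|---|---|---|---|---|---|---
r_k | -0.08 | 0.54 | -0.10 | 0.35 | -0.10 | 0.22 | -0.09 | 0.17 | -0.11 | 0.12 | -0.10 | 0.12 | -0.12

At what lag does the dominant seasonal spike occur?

The largest autocorrelation is r_2 = 0.54, with weaker echoes at lags 4 (0.35), 6 (0.22) and 8 (0.17); the remaining lags stay at or below 0.12.
The dominant spike at lag 2 indicates a seasonal period of 2.

2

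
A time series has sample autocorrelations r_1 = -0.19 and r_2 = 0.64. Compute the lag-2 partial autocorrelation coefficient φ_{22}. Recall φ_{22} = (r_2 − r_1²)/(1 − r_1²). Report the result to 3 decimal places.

φ_{22} = (r_2 − r_1²) / (1 − r_1²)
r_1² = (-0.19)² = 0.0361
Numerator = 0.64 − 0.0361 = 0.6039; denominator = 1 − 0.0361 = 0.9639
φ_{22} = 0.6039 / 0.9639 = 0.627

0.627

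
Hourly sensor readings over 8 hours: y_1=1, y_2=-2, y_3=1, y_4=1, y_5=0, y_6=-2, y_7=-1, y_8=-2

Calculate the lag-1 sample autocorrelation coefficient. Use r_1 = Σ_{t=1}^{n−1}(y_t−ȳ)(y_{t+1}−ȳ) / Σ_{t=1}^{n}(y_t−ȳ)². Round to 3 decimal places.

-0.054

Mean ȳ = (1 − 2 + 1 + 1 + 0 − 2 − 1 − 2)/8 = -0.5000
Numerator Σ_{t=1}^{7}(y_t−ȳ)(y_{t+1}−ȳ) = -0.7500
Denominator Σ(y_t−ȳ)² = 14.0000
r_1 = -0.7500 / 14.0000 = -0.054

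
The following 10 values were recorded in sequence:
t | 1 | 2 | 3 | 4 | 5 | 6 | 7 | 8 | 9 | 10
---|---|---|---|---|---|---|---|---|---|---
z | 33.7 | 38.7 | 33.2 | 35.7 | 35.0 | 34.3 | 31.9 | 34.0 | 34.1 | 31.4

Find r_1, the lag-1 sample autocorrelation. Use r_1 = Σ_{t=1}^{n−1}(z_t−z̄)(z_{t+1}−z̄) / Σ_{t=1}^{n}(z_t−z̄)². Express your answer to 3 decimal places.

Mean z̄ = (33.7 + 38.7 + 33.2 + 35.7 + 35.0 + 34.3 + 31.9 + 34.0 + 34.1 + 31.4)/10 = 34.2000
Numerator Σ_{t=1}^{9}(z_t−z̄)(z_{t+1}−z̄) = -6.4400
Denominator Σ(z_t−z̄)² = 37.5800
r_1 = -6.4400 / 37.5800 = -0.171

-0.171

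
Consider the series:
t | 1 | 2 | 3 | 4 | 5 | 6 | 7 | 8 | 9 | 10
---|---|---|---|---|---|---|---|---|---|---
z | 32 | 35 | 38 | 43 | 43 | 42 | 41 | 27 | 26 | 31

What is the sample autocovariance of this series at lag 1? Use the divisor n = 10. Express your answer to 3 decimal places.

23.336

Mean z̄ = (32 + 35 + 38 + 43 + 43 + 42 + 41 + 27 + 26 + 31)/10 = 35.8000
Σ_{t=1}^{9}(z_t−z̄)(z_{t+1}−z̄) = 233.3600
γ_1 = 233.3600 / 10 = 23.336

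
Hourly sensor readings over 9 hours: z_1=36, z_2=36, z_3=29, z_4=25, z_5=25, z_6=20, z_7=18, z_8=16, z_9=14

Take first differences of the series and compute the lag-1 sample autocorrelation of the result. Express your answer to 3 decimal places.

-0.399

First differences Δz: 0, -7, -4, 0, -5, -2, -2, -2
Mean of differences = -2.7500
Numerator Σ(Δz_t−Δz̄)(Δz_{t+1}−Δz̄) = -16.5625
Denominator Σ(Δz_t−Δz̄)² = 41.5000
r_1(Δz) = -16.5625 / 41.5000 = -0.399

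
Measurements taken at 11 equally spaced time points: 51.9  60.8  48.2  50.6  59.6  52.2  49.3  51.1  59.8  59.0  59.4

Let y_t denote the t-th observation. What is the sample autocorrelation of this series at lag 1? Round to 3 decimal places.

-0.023

Mean ȳ = (51.9 + 60.8 + 48.2 + 50.6 + 59.6 + 52.2 + 49.3 + 51.1 + 59.8 + 59.0 + 59.4)/11 = 54.7182
Numerator Σ_{t=1}^{10}(y_t−ȳ)(y_{t+1}−ȳ) = -5.6694
Denominator Σ(y_t−ȳ)² = 243.0764
r_1 = -5.6694 / 243.0764 = -0.023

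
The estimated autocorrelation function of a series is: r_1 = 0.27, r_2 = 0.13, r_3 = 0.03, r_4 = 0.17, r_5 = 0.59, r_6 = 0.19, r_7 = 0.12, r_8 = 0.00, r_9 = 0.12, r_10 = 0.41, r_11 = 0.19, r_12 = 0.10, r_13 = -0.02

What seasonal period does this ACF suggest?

The largest autocorrelation is r_5 = 0.59, with a weaker echo at lag 10 (0.41); the remaining lags stay at or below 0.27. The elevated value at lag 1 (0.27), dropping to 0.13 at lag 2, reflects decaying short-term dependence rather than seasonality.
The dominant spike at lag 5 indicates a seasonal period of 5.

5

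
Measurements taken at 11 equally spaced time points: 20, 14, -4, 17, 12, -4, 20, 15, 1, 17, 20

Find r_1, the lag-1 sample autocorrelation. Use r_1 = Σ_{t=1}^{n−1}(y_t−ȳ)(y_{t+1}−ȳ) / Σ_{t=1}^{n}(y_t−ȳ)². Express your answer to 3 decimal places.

-0.288

Mean ȳ = (20 + 14 − 4 + 17 + 12 − 4 + 20 + 15 + 1 + 17 + 20)/11 = 11.6364
Numerator Σ_{t=1}^{10}(y_t−ȳ)(y_{t+1}−ȳ) = -255.4050
Denominator Σ(y_t−ȳ)² = 886.5455
r_1 = -255.4050 / 886.5455 = -0.288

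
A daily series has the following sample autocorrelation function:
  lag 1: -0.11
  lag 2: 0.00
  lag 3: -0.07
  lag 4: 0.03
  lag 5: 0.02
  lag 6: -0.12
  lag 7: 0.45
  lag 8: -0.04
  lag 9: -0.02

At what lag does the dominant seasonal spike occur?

The largest autocorrelation is r_7 = 0.45; the remaining lags stay at or below 0.03.
The dominant spike at lag 7 indicates a seasonal period of 7.

7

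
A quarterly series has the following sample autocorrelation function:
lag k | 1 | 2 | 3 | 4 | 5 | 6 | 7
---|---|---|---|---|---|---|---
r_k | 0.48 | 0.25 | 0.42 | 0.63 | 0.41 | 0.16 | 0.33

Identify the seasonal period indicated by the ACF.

4

The largest autocorrelation is r_4 = 0.63; the remaining lags stay at or below 0.48. The elevated value at lag 1 (0.48), dropping to 0.25 at lag 2, reflects decaying short-term dependence rather than seasonality.
The dominant spike at lag 4 indicates a seasonal period of 4.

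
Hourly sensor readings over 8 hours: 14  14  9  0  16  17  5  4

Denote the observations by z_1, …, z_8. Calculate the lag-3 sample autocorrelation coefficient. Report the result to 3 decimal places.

-0.034

Mean z̄ = (14 + 14 + 9 + 0 + 16 + 17 + 5 + 4)/8 = 9.8750
Deviations from mean: 4.1250, 4.1250, -0.8750, -9.8750, 6.1250, 7.1250, -4.8750, -5.8750
Σ(z_t−z̄)(z_{t+3}−z̄) = (-40.7344) + (25.2656) + (-6.2344) + (48.1406) + (-35.9844) = -9.5469
Denominator Σ(z_t−z̄)² = 278.8750
r_3 = -9.5469 / 278.8750 = -0.034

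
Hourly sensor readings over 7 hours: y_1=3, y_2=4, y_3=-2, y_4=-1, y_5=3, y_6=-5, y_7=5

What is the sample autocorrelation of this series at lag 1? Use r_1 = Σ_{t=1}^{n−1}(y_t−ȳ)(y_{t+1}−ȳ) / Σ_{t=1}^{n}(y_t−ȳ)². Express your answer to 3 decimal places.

Mean ȳ = (3 + 4 − 2 − 1 + 3 − 5 + 5)/7 = 1.0000
Deviations from mean: 2.0000, 3.0000, -3.0000, -2.0000, 2.0000, -6.0000, 4.0000
Numerator Σ_{t=1}^{6}(y_t−ȳ)(y_{t+1}−ȳ) = -37.0000
Denominator Σ(y_t−ȳ)² = 82.0000
r_1 = -37.0000 / 82.0000 = -0.451

-0.451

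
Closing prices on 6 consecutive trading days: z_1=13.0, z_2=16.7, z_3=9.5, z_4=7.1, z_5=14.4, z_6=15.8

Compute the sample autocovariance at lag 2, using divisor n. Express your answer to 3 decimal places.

Mean z̄ = (13.0 + 16.7 + 9.5 + 7.1 + 14.4 + 15.8)/6 = 12.7500
Deviations: 0.2500, 3.9500, -3.2500, -5.6500, 1.6500, 3.0500
Σ_{t=1}^{4}(z_t−z̄)(z_{t+2}−z̄) = -45.7250
γ_2 = -45.7250 / 6 = -7.621

-7.621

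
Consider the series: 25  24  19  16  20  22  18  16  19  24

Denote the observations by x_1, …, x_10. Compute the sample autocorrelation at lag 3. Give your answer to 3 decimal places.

Mean x̄ = (25 + 24 + 19 + 16 + 20 + 22 + 18 + 16 + 19 + 24)/10 = 20.3000
Numerator Σ_{t=1}^{7}(x_t−x̄)(x_{t+3}−x̄) = -23.0700
Denominator Σ(x_t−x̄)² = 98.1000
r_3 = -23.0700 / 98.1000 = -0.235

-0.235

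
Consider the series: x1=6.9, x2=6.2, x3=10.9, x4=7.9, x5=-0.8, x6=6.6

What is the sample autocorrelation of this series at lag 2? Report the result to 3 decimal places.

-0.395

Mean x̄ = (6.9 + 6.2 + 10.9 + 7.9 − 0.8 + 6.6)/6 = 6.2833
Deviations from mean: 0.6167, -0.0833, 4.6167, 1.6167, -7.0833, 0.3167
Numerator Σ_{t=1}^{4}(x_t−x̄)(x_{t+2}−x̄) = -29.4772
Denominator Σ(x_t−x̄)² = 74.5883
r_2 = -29.4772 / 74.5883 = -0.395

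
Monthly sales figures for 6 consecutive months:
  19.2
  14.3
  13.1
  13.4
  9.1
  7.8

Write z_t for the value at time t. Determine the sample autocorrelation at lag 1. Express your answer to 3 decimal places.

0.322

Mean z̄ = (19.2 + 14.3 + 13.1 + 13.4 + 9.1 + 7.8)/6 = 12.8167
Σ(z_t−z̄)(z_{t+1}−z̄) = (9.4686) + (0.4203) + (0.1653) + (-2.1681) + (18.6453) = 26.5314
Denominator Σ(z_t−z̄)² = 82.3483
r_1 = 26.5314 / 82.3483 = 0.322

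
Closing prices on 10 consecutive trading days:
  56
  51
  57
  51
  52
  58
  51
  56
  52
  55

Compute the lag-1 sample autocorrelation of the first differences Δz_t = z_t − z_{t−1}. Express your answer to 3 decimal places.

-0.751

First differences Δz: -5, 6, -6, 1, 6, -7, 5, -4, 3
Mean of differences = -0.1111
Numerator Σ(Δz_t−Δz̄)(Δz_{t+1}−Δz̄) = -174.9012
Denominator Σ(Δz_t−Δz̄)² = 232.8889
r_1(Δz) = -174.9012 / 232.8889 = -0.751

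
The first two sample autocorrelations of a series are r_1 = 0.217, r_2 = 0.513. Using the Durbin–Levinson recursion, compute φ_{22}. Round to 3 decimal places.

0.489

φ_{22} = (r_2 − r_1²) / (1 − r_1²)
r_1² = (0.217)² = 0.047089
Numerator = 0.513 − 0.0471 = 0.4659; denominator = 1 − 0.0471 = 0.9529
φ_{22} = 0.4659 / 0.9529 = 0.489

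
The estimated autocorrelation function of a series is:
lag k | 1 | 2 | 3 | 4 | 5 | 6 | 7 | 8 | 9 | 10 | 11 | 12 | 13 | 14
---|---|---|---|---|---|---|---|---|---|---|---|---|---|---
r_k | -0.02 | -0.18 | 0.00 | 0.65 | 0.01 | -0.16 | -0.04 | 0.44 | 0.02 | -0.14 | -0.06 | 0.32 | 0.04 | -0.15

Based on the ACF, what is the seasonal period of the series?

The largest autocorrelation is r_4 = 0.65, with weaker echoes at lags 8 (0.44) and 12 (0.32); the remaining lags stay at or below 0.04.
The dominant spike at lag 4 indicates a seasonal period of 4.

4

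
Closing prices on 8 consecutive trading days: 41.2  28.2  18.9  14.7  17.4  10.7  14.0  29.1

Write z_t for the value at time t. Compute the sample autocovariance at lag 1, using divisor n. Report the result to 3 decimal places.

29.405

Mean z̄ = (41.2 + 28.2 + 18.9 + 14.7 + 17.4 + 10.7 + 14.0 + 29.1)/8 = 21.7750
Deviations: 19.4250, 6.4250, -2.8750, -7.0750, -4.3750, -11.0750, -7.7750, 7.3250
Σ_{t=1}^{7}(z_t−z̄)(z_{t+1}−z̄) = 235.2369
γ_1 = 235.2369 / 8 = 29.405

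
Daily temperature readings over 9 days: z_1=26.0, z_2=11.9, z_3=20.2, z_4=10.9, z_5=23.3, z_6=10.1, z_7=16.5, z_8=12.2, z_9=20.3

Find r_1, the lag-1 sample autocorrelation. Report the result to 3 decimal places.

Mean z̄ = (26.0 + 11.9 + 20.2 + 10.9 + 23.3 + 10.1 + 16.5 + 12.2 + 20.3)/9 = 16.8222
Numerator Σ_{t=1}^{8}(z_t−z̄)(z_{t+1}−z̄) = -176.1327
Denominator Σ(z_t−z̄)² = 275.6556
r_1 = -176.1327 / 275.6556 = -0.639

-0.639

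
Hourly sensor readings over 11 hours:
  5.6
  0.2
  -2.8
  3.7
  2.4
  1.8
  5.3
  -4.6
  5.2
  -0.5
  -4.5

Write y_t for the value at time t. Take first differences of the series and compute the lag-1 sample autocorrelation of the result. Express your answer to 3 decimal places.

First differences Δy: -5.4, -3.0, 6.5, -1.3, -0.6, 3.5, -9.9, 9.8, -5.7, -4.0
Mean of differences = -1.0100
Numerator Σ(Δy_t−Δȳ)(Δy_{t+1}−Δȳ) = -179.5271
Denominator Σ(Δy_t−Δȳ)² = 327.0490
r_1(Δy) = -179.5271 / 327.0490 = -0.549

-0.549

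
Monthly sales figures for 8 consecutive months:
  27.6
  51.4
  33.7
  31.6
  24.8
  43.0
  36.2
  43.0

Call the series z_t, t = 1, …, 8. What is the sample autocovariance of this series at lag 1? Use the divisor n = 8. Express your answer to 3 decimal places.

-22.886

Mean z̄ = (27.6 + 51.4 + 33.7 + 31.6 + 24.8 + 43.0 + 36.2 + 43.0)/8 = 36.4125
Deviations: -8.8125, 14.9875, -2.7125, -4.8125, -11.6125, 6.5875, -0.2125, 6.5875
Σ_{t=1}^{7}(z_t−z̄)(z_{t+1}−z̄) = -183.0889
γ_1 = -183.0889 / 8 = -22.886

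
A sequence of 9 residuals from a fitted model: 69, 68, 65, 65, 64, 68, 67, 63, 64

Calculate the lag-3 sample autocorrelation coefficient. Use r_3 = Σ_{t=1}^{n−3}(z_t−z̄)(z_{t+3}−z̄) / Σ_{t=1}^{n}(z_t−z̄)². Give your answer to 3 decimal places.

Mean z̄ = (69 + 68 + 65 + 65 + 64 + 68 + 67 + 63 + 64)/9 = 65.8889
Σ(z_t−z̄)(z_{t+3}−z̄) = (-2.7654) + (-3.9877) + (-1.8765) + (-0.9877) + (5.4568) + (-3.9877) = -8.1481
Denominator Σ(z_t−z̄)² = 36.8889
r_3 = -8.1481 / 36.8889 = -0.221

-0.221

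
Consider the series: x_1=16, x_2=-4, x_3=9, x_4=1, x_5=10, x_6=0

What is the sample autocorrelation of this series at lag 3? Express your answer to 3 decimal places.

Mean x̄ = (16 − 4 + 9 + 1 + 10 + 0)/6 = 5.3333
Deviations from mean: 10.6667, -9.3333, 3.6667, -4.3333, 4.6667, -5.3333
Σ(x_t−x̄)(x_{t+3}−x̄) = (-46.2222) + (-43.5556) + (-19.5556) = -109.3333
Denominator Σ(x_t−x̄)² = 283.3333
r_3 = -109.3333 / 283.3333 = -0.386

-0.386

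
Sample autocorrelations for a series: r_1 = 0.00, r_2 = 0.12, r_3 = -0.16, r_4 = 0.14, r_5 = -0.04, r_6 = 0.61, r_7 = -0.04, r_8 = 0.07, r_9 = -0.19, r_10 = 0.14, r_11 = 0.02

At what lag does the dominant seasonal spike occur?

The largest autocorrelation is r_6 = 0.61; the remaining lags stay at or below 0.14.
The dominant spike at lag 6 indicates a seasonal period of 6.

6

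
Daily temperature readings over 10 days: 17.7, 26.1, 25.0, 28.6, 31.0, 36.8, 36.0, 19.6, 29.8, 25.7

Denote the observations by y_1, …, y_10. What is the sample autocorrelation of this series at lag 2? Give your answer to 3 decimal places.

Mean ȳ = (17.7 + 26.1 + 25.0 + 28.6 + 31.0 + 36.8 + 36.0 + 19.6 + 29.8 + 25.7)/10 = 27.6300
Numerator Σ_{t=1}^{8}(y_t−ȳ)(y_{t+2}−ȳ) = 12.8962
Denominator Σ(y_t−ȳ)² = 347.2210
r_2 = 12.8962 / 347.2210 = 0.037

0.037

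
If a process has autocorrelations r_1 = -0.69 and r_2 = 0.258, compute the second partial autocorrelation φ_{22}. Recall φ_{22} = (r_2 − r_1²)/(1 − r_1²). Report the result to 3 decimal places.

φ_{22} = (r_2 − r_1²) / (1 − r_1²)
r_1² = (-0.69)² = 0.4761
Numerator = 0.258 − 0.4761 = -0.2181; denominator = 1 − 0.4761 = 0.5239
φ_{22} = -0.2181 / 0.5239 = -0.416

-0.416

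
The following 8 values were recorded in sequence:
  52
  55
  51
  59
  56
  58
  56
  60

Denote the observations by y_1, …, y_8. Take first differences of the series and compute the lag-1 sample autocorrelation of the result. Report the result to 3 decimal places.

First differences Δy: 3, -4, 8, -3, 2, -2, 4
Mean of differences = 1.1429
Numerator Σ(Δy_t−Δȳ)(Δy_{t+1}−Δȳ) = -88.4490
Denominator Σ(Δy_t−Δȳ)² = 112.8571
r_1(Δy) = -88.4490 / 112.8571 = -0.784

-0.784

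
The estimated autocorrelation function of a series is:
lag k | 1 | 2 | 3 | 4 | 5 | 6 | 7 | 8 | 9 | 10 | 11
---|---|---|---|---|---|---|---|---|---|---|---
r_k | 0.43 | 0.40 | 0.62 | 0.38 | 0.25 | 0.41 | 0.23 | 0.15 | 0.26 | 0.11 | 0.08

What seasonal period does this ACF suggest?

The largest autocorrelation is r_3 = 0.62; the remaining lags stay at or below 0.43. The elevated value at lag 1 (0.43), dropping to 0.40 at lag 2, reflects decaying short-term dependence rather than seasonality.
The dominant spike at lag 3 indicates a seasonal period of 3.

3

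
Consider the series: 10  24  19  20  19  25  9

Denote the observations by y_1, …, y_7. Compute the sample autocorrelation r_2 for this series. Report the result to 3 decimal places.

Mean ȳ = (10 + 24 + 19 + 20 + 19 + 25 + 9)/7 = 18.0000
Deviations from mean: -8.0000, 6.0000, 1.0000, 2.0000, 1.0000, 7.0000, -9.0000
Numerator Σ_{t=1}^{5}(y_t−ȳ)(y_{t+2}−ȳ) = 10.0000
Denominator Σ(y_t−ȳ)² = 236.0000
r_2 = 10.0000 / 236.0000 = 0.042

0.042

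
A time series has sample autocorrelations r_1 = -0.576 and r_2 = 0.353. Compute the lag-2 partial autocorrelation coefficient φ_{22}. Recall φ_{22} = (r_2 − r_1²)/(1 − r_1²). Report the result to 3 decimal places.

0.032

φ_{22} = (r_2 − r_1²) / (1 − r_1²)
r_1² = (-0.576)² = 0.331776
Numerator = 0.353 − 0.3318 = 0.0212; denominator = 1 − 0.3318 = 0.6682
φ_{22} = 0.0212 / 0.6682 = 0.032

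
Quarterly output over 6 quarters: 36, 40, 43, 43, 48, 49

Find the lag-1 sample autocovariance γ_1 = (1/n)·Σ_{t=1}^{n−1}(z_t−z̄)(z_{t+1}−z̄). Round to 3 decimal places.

8.440

Mean z̄ = (36 + 40 + 43 + 43 + 48 + 49)/6 = 43.1667
Σ_{t=1}^{5}(z_t−z̄)(z_{t+1}−z̄) = 50.6389
γ_1 = 50.6389 / 6 = 8.440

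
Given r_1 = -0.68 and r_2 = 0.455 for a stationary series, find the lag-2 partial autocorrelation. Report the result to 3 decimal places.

φ_{22} = (r_2 − r_1²) / (1 − r_1²)
r_1² = (-0.68)² = 0.4624
Numerator = 0.455 − 0.4624 = -0.0074; denominator = 1 − 0.4624 = 0.5376
φ_{22} = -0.0074 / 0.5376 = -0.014

-0.014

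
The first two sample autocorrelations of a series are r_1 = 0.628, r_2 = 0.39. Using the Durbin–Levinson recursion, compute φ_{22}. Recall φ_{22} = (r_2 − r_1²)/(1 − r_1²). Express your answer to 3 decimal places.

φ_{22} = (r_2 − r_1²) / (1 − r_1²)
r_1² = (0.628)² = 0.394384
Numerator = 0.39 − 0.3944 = -0.0044; denominator = 1 − 0.3944 = 0.6056
φ_{22} = -0.0044 / 0.6056 = -0.007

-0.007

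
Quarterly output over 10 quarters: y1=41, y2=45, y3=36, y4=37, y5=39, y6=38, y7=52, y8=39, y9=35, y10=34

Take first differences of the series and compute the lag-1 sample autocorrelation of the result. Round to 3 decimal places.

First differences Δy: 4, -9, 1, 2, -1, 14, -13, -4, -1
Mean of differences = -0.7778
Numerator Σ(Δy_t−Δȳ)(Δy_{t+1}−Δȳ) = -193.3827
Denominator Σ(Δy_t−Δȳ)² = 479.5556
r_1(Δy) = -193.3827 / 479.5556 = -0.403

-0.403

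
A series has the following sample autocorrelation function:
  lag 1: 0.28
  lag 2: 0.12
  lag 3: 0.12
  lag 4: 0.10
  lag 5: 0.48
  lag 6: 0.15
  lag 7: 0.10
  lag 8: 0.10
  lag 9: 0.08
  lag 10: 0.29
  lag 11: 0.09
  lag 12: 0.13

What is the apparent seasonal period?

5

The largest autocorrelation is r_5 = 0.48, with a weaker echo at lag 10 (0.29); the remaining lags stay at or below 0.28. The elevated value at lag 1 (0.28), dropping to 0.12 at lag 2, reflects decaying short-term dependence rather than seasonality.
The dominant spike at lag 5 indicates a seasonal period of 5.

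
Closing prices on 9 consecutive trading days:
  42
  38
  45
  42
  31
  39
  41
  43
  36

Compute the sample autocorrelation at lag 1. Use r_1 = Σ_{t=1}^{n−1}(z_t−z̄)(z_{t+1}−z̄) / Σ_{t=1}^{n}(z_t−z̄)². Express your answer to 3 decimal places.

-0.163

Mean z̄ = (42 + 38 + 45 + 42 + 31 + 39 + 41 + 43 + 36)/9 = 39.6667
Numerator Σ_{t=1}^{8}(z_t−z̄)(z_{t+1}−z̄) = -23.4444
Denominator Σ(z_t−z̄)² = 144.0000
r_1 = -23.4444 / 144.0000 = -0.163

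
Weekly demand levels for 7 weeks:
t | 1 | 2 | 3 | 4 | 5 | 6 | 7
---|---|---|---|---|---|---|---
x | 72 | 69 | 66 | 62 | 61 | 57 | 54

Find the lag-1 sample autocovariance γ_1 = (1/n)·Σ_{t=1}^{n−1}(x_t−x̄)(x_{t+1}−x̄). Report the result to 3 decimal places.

19.571

Mean x̄ = (72 + 69 + 66 + 62 + 61 + 57 + 54)/7 = 63.0000
Deviations: 9.0000, 6.0000, 3.0000, -1.0000, -2.0000, -6.0000, -9.0000
Σ_{t=1}^{6}(x_t−x̄)(x_{t+1}−x̄) = 137.0000
γ_1 = 137.0000 / 7 = 19.571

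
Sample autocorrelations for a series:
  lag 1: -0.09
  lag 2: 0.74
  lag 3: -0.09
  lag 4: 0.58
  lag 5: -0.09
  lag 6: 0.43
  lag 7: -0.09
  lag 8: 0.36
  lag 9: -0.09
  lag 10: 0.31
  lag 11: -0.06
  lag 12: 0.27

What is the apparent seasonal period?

2

The largest autocorrelation is r_2 = 0.74, with weaker echoes at lags 4 (0.58), 6 (0.43), 8 (0.36), 10 (0.31) and 12 (0.27); the remaining lags stay at or below -0.06.
The dominant spike at lag 2 indicates a seasonal period of 2.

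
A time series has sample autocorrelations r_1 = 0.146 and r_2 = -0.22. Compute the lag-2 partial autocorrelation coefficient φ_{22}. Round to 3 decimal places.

φ_{22} = (r_2 − r_1²) / (1 − r_1²)
r_1² = (0.146)² = 0.021316
Numerator = -0.22 − 0.0213 = -0.2413; denominator = 1 − 0.0213 = 0.9787
φ_{22} = -0.2413 / 0.9787 = -0.247

-0.247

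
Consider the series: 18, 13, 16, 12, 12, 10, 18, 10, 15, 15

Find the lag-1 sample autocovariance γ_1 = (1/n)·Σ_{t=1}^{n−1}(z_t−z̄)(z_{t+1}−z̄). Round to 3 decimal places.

Mean z̄ = (18 + 13 + 16 + 12 + 12 + 10 + 18 + 10 + 15 + 15)/10 = 13.9000
Σ_{t=1}^{9}(z_t−z̄)(z_{t+1}−z̄) = -33.6100
γ_1 = -33.6100 / 10 = -3.361

-3.361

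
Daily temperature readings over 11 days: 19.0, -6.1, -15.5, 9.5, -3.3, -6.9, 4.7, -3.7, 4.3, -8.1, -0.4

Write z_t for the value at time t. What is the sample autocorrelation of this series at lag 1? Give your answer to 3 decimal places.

-0.321

Mean z̄ = (19.0 − 6.1 − 15.5 + 9.5 − 3.3 − 6.9 + 4.7 − 3.7 + 4.3 − 8.1 − 0.4)/11 = -0.5909
Numerator Σ_{t=1}^{10}(z_t−z̄)(z_{t+1}−z̄) = -289.6810
Denominator Σ(z_t−z̄)² = 903.4091
r_1 = -289.6810 / 903.4091 = -0.321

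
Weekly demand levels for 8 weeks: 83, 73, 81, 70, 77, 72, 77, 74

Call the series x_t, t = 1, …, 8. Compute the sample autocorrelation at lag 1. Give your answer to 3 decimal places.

-0.588

Mean x̄ = (83 + 73 + 81 + 70 + 77 + 72 + 77 + 74)/8 = 75.8750
Deviations from mean: 7.1250, -2.8750, 5.1250, -5.8750, 1.1250, -3.8750, 1.1250, -1.8750
Σ(x_t−x̄)(x_{t+1}−x̄) = (-20.4844) + (-14.7344) + (-30.1094) + (-6.6094) + (-4.3594) + (-4.3594) + (-2.1094) = -82.7656
Denominator Σ(x_t−x̄)² = 140.8750
r_1 = -82.7656 / 140.8750 = -0.588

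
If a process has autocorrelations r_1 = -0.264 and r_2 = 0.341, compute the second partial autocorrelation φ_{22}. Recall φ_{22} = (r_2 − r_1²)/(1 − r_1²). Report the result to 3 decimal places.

0.292

φ_{22} = (r_2 − r_1²) / (1 − r_1²)
r_1² = (-0.264)² = 0.069696
Numerator = 0.341 − 0.0697 = 0.2713; denominator = 1 − 0.0697 = 0.9303
φ_{22} = 0.2713 / 0.9303 = 0.292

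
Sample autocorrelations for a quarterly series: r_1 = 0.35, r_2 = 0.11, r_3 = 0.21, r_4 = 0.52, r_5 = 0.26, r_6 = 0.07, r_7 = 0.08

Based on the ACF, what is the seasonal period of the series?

4

The largest autocorrelation is r_4 = 0.52; the remaining lags stay at or below 0.35. The elevated value at lag 1 (0.35), dropping to 0.11 at lag 2, reflects decaying short-term dependence rather than seasonality.
The dominant spike at lag 4 indicates a seasonal period of 4.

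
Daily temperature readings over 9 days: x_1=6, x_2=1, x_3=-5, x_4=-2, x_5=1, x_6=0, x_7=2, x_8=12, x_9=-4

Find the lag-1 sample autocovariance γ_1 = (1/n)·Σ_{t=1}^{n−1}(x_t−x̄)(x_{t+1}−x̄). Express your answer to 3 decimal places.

-3.055

Mean x̄ = (6 + 1 − 5 − 2 + 1 + 0 + 2 + 12 − 4)/9 = 1.2222
Σ_{t=1}^{8}(x_t−x̄)(x_{t+1}−x̄) = -27.4938
γ_1 = -27.4938 / 9 = -3.055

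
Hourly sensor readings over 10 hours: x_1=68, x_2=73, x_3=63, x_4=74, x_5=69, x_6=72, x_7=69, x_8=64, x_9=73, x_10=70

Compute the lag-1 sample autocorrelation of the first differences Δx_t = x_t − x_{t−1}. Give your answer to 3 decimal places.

First differences Δx: 5, -10, 11, -5, 3, -3, -5, 9, -3
Mean of differences = 0.2222
Numerator Σ(Δx_t−Δx̄)(Δx_{t+1}−Δx̄) = -296.0494
Denominator Σ(Δx_t−Δx̄)² = 403.5556
r_1(Δx) = -296.0494 / 403.5556 = -0.734

-0.734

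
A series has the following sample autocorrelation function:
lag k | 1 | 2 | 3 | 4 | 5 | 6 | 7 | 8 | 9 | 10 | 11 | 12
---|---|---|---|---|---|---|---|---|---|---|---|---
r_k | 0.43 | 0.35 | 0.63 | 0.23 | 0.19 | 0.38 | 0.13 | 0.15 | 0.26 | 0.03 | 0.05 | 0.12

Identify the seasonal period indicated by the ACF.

The largest autocorrelation is r_3 = 0.63; the remaining lags stay at or below 0.43. The elevated value at lag 1 (0.43), dropping to 0.35 at lag 2, reflects decaying short-term dependence rather than seasonality.
The dominant spike at lag 3 indicates a seasonal period of 3.

3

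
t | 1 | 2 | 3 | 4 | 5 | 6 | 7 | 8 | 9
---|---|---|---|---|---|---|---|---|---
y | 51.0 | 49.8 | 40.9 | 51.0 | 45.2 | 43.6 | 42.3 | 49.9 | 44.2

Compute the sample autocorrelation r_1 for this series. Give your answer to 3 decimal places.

Mean ȳ = (51.0 + 49.8 + 40.9 + 51.0 + 45.2 + 43.6 + 42.3 + 49.9 + 44.2)/9 = 46.4333
Numerator Σ_{t=1}^{8}(y_t−ȳ)(y_{t+1}−ȳ) = -41.0211
Denominator Σ(y_t−ȳ)² = 127.3000
r_1 = -41.0211 / 127.3000 = -0.322

-0.322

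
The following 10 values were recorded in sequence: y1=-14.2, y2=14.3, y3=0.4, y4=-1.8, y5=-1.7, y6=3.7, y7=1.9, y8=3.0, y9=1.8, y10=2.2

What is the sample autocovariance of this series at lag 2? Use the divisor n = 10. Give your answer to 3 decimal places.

Mean ȳ = (-14.2 + 14.3 + 0.4 − 1.8 − 1.7 + 3.7 + 1.9 + 3.0 + 1.8 + 2.2)/10 = 0.9600
Σ_{t=1}^{8}(y_t−ȳ)(y_{t+2}−ȳ) = -27.9932
γ_2 = -27.9932 / 10 = -2.799

-2.799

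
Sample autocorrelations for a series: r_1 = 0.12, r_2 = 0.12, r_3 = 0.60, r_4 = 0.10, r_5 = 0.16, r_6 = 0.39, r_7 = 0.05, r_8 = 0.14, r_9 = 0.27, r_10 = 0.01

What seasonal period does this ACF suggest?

3

The largest autocorrelation is r_3 = 0.60, with weaker echoes at lags 6 (0.39) and 9 (0.27); the remaining lags stay at or below 0.16.
The dominant spike at lag 3 indicates a seasonal period of 3.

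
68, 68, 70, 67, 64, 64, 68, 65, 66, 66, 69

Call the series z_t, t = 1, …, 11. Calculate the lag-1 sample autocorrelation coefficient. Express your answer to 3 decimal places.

Mean z̄ = (68 + 68 + 70 + 67 + 64 + 64 + 68 + 65 + 66 + 66 + 69)/11 = 66.8182
Numerator Σ_{t=1}^{10}(z_t−z̄)(z_{t+1}−z̄) = 8.0579
Denominator Σ(z_t−z̄)² = 39.6364
r_1 = 8.0579 / 39.6364 = 0.203

0.203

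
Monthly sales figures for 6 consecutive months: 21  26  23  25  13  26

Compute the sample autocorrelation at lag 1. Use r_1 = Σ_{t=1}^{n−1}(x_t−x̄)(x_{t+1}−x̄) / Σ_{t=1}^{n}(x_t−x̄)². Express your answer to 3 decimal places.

-0.485

Mean x̄ = (21 + 26 + 23 + 25 + 13 + 26)/6 = 22.3333
Deviations from mean: -1.3333, 3.6667, 0.6667, 2.6667, -9.3333, 3.6667
Σ(x_t−x̄)(x_{t+1}−x̄) = (-4.8889) + (2.4444) + (1.7778) + (-24.8889) + (-34.2222) = -59.7778
Denominator Σ(x_t−x̄)² = 123.3333
r_1 = -59.7778 / 123.3333 = -0.485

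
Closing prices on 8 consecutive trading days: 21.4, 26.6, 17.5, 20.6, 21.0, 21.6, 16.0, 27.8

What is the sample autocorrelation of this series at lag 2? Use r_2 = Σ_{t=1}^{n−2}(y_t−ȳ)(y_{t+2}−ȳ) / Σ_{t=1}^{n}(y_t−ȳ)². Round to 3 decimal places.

Mean ȳ = (21.4 + 26.6 + 17.5 + 20.6 + 21.0 + 21.6 + 16.0 + 27.8)/8 = 21.5625
Deviations from mean: -0.1625, 5.0375, -4.0625, -0.9625, -0.5625, 0.0375, -5.5625, 6.2375
Σ(y_t−ȳ)(y_{t+2}−ȳ) = (0.6602) + (-4.8486) + (2.2852) + (-0.0361) + (3.1289) + (0.2339) = 1.4234
Denominator Σ(y_t−ȳ)² = 112.9988
r_2 = 1.4234 / 112.9988 = 0.013

0.013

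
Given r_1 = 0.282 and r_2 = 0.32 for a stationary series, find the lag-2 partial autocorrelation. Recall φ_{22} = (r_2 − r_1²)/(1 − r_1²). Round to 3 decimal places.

0.261

φ_{22} = (r_2 − r_1²) / (1 − r_1²)
r_1² = (0.282)² = 0.079524
Numerator = 0.32 − 0.0795 = 0.2405; denominator = 1 − 0.0795 = 0.9205
φ_{22} = 0.2405 / 0.9205 = 0.261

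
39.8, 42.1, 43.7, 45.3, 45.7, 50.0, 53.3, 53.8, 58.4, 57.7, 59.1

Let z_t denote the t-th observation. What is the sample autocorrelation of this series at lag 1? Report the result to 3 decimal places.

Mean z̄ = (39.8 + 42.1 + 43.7 + 45.3 + 45.7 + 50.0 + 53.3 + 53.8 + 58.4 + 57.7 + 59.1)/11 = 49.9000
Numerator Σ_{t=1}^{10}(z_t−z̄)(z_{t+1}−z̄) = 359.3700
Denominator Σ(z_t−z̄)² = 484.6000
r_1 = 359.3700 / 484.6000 = 0.742

0.742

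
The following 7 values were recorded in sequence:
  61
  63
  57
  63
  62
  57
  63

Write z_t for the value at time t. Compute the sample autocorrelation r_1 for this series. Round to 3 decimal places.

-0.590

Mean z̄ = (61 + 63 + 57 + 63 + 62 + 57 + 63)/7 = 60.8571
Deviations from mean: 0.1429, 2.1429, -3.8571, 2.1429, 1.1429, -3.8571, 2.1429
Numerator Σ_{t=1}^{6}(z_t−z̄)(z_{t+1}−z̄) = -26.4490
Denominator Σ(z_t−z̄)² = 44.8571
r_1 = -26.4490 / 44.8571 = -0.590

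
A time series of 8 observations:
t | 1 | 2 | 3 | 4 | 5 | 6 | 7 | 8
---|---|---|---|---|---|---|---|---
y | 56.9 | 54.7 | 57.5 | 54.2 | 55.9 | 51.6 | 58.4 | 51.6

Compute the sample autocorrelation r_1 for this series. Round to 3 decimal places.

-0.662

Mean ȳ = (56.9 + 54.7 + 57.5 + 54.2 + 55.9 + 51.6 + 58.4 + 51.6)/8 = 55.1000
Numerator Σ_{t=1}^{7}(y_t−ȳ)(y_{t+1}−ȳ) = -30.4600
Denominator Σ(y_t−ȳ)² = 46.0000
r_1 = -30.4600 / 46.0000 = -0.662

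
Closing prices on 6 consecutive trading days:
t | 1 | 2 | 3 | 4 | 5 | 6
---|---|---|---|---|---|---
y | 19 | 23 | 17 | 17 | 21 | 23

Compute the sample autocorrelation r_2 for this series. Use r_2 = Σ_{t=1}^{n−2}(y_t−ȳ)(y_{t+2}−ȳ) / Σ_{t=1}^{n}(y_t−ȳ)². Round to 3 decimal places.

-0.474

Mean ȳ = (19 + 23 + 17 + 17 + 21 + 23)/6 = 20.0000
Numerator Σ_{t=1}^{4}(y_t−ȳ)(y_{t+2}−ȳ) = -18.0000
Denominator Σ(y_t−ȳ)² = 38.0000
r_2 = -18.0000 / 38.0000 = -0.474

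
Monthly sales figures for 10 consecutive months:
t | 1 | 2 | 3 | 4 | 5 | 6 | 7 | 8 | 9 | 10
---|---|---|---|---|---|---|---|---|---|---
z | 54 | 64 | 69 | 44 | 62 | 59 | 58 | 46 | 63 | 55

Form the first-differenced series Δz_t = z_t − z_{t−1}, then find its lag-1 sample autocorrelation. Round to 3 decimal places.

-0.572

First differences Δz: 10, 5, -25, 18, -3, -1, -12, 17, -8
Mean of differences = 0.1111
Numerator Σ(Δz_t−Δz̄)(Δz_{t+1}−Δz̄) = -903.9012
Denominator Σ(Δz_t−Δz̄)² = 1580.8889
r_1(Δz) = -903.9012 / 1580.8889 = -0.572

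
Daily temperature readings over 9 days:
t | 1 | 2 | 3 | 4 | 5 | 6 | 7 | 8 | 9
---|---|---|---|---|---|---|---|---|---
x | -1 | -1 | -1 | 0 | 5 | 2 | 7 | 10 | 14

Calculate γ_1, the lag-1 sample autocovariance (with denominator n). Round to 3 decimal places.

Mean x̄ = (-1 − 1 − 1 + 0 + 5 + 2 + 7 + 10 + 14)/9 = 3.8889
Σ_{t=1}^{8}(x_t−x̄)(x_{t+1}−x̄) = 135.3210
γ_1 = 135.3210 / 9 = 15.036

15.036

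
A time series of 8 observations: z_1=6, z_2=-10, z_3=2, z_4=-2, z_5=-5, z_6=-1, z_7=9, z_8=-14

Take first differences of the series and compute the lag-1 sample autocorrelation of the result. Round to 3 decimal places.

First differences Δz: -16, 12, -4, -3, 4, 10, -23
Mean of differences = -2.8571
Numerator Σ(Δz_t−Δz̄)(Δz_{t+1}−Δz̄) = -383.8776
Denominator Σ(Δz_t−Δz̄)² = 1012.8571
r_1(Δz) = -383.8776 / 1012.8571 = -0.379

-0.379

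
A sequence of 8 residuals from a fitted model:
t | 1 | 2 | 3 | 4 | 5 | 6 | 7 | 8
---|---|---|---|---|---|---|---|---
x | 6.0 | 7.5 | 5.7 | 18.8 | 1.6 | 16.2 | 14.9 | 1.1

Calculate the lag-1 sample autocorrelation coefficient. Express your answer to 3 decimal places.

-0.474

Mean x̄ = (6.0 + 7.5 + 5.7 + 18.8 + 1.6 + 16.2 + 14.9 + 1.1)/8 = 8.9750
Deviations from mean: -2.9750, -1.4750, -3.2750, 9.8250, -7.3750, 7.2250, 5.9250, -7.8750
Σ(x_t−x̄)(x_{t+1}−x̄) = (4.3881) + (4.8306) + (-32.1769) + (-72.4594) + (-53.2844) + (42.8081) + (-46.6594) = -152.5531
Denominator Σ(x_t−x̄)² = 321.9950
r_1 = -152.5531 / 321.9950 = -0.474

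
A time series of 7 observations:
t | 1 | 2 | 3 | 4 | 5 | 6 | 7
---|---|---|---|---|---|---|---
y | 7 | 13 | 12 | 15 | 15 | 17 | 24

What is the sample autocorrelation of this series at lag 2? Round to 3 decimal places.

0.142

Mean ȳ = (7 + 13 + 12 + 15 + 15 + 17 + 24)/7 = 14.7143
Deviations from mean: -7.7143, -1.7143, -2.7143, 0.2857, 0.2857, 2.2857, 9.2857
Numerator Σ_{t=1}^{5}(y_t−ȳ)(y_{t+2}−ȳ) = 22.9796
Denominator Σ(y_t−ȳ)² = 161.4286
r_2 = 22.9796 / 161.4286 = 0.142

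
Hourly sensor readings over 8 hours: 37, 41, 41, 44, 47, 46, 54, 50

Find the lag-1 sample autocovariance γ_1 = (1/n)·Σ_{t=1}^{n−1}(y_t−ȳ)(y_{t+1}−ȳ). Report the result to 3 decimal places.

Mean ȳ = (37 + 41 + 41 + 44 + 47 + 46 + 54 + 50)/8 = 45.0000
Deviations: -8.0000, -4.0000, -4.0000, -1.0000, 2.0000, 1.0000, 9.0000, 5.0000
Σ_{t=1}^{7}(y_t−ȳ)(y_{t+1}−ȳ) = 106.0000
γ_1 = 106.0000 / 8 = 13.250

13.250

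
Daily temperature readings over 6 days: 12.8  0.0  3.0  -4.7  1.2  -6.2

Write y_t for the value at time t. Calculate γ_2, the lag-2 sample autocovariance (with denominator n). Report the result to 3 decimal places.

Mean ȳ = (12.8 + 0.0 + 3.0 − 4.7 + 1.2 − 6.2)/6 = 1.0167
Deviations: 11.7833, -1.0167, 1.9833, -5.7167, 0.1833, -7.2167
Σ_{t=1}^{4}(y_t−ȳ)(y_{t+2}−ȳ) = 70.8011
γ_2 = 70.8011 / 6 = 11.800

11.800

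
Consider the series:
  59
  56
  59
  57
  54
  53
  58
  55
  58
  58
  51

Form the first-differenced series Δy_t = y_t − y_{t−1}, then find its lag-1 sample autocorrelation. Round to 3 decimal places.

First differences Δy: -3, 3, -2, -3, -1, 5, -3, 3, 0, -7
Mean of differences = -0.8000
Numerator Σ(Δy_t−Δȳ)(Δy_{t+1}−Δȳ) = -34.0400
Denominator Σ(Δy_t−Δȳ)² = 117.6000
r_1(Δy) = -34.0400 / 117.6000 = -0.289

-0.289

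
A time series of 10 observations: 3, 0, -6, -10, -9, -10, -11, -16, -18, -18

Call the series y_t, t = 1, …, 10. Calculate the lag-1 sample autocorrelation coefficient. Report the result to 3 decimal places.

Mean ȳ = (3 + 0 − 6 − 10 − 9 − 10 − 11 − 16 − 18 − 18)/10 = -9.5000
Numerator Σ_{t=1}^{9}(y_t−ȳ)(y_{t+1}−ȳ) = 287.7500
Denominator Σ(y_t−ȳ)² = 448.5000
r_1 = 287.7500 / 448.5000 = 0.642

0.642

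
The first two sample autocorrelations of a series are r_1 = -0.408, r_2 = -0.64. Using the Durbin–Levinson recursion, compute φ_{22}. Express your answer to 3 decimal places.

-0.968

φ_{22} = (r_2 − r_1²) / (1 − r_1²)
r_1² = (-0.408)² = 0.166464
Numerator = -0.64 − 0.1665 = -0.8065; denominator = 1 − 0.1665 = 0.8335
φ_{22} = -0.8065 / 0.8335 = -0.968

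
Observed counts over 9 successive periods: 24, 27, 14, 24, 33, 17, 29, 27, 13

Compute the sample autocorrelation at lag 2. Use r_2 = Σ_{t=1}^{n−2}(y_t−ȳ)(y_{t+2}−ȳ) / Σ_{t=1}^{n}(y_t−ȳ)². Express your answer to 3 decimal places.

-0.324

Mean ȳ = (24 + 27 + 14 + 24 + 33 + 17 + 29 + 27 + 13)/9 = 23.1111
Σ(y_t−ȳ)(y_{t+2}−ȳ) = (-8.0988) + (3.4568) + (-90.0988) + (-5.4321) + (58.2346) + (-23.7654) + (-59.5432) = -125.2469
Denominator Σ(y_t−ȳ)² = 386.8889
r_2 = -125.2469 / 386.8889 = -0.324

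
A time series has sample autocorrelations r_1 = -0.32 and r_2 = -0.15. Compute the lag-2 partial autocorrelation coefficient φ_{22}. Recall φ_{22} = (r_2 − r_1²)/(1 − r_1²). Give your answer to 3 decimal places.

-0.281

φ_{22} = (r_2 − r_1²) / (1 − r_1²)
r_1² = (-0.32)² = 0.1024
Numerator = -0.15 − 0.1024 = -0.2524; denominator = 1 − 0.1024 = 0.8976
φ_{22} = -0.2524 / 0.8976 = -0.281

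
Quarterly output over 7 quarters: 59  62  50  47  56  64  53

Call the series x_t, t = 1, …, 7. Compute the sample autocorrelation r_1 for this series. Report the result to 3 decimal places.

Mean x̄ = (59 + 62 + 50 + 47 + 56 + 64 + 53)/7 = 55.8571
Deviations from mean: 3.1429, 6.1429, -5.8571, -8.8571, 0.1429, 8.1429, -2.8571
Numerator Σ_{t=1}^{6}(x_t−x̄)(x_{t+1}−x̄) = 11.8367
Denominator Σ(x_t−x̄)² = 234.8571
r_1 = 11.8367 / 234.8571 = 0.050

0.050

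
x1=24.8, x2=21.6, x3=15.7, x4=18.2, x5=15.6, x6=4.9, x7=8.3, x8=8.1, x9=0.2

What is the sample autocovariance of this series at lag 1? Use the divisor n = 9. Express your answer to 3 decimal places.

Mean x̄ = (24.8 + 21.6 + 15.7 + 18.2 + 15.6 + 4.9 + 8.3 + 8.1 + 0.2)/9 = 13.0444
Σ_{t=1}^{8}(x_t−x̄)(x_{t+1}−x̄) = 254.9558
γ_1 = 254.9558 / 9 = 28.328

28.328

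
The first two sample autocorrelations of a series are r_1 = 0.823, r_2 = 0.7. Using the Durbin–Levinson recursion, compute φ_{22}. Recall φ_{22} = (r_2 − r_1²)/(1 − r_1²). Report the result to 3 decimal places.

φ_{22} = (r_2 − r_1²) / (1 − r_1²)
r_1² = (0.823)² = 0.677329
Numerator = 0.7 − 0.6773 = 0.0227; denominator = 1 − 0.6773 = 0.3227
φ_{22} = 0.0227 / 0.3227 = 0.070

0.070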